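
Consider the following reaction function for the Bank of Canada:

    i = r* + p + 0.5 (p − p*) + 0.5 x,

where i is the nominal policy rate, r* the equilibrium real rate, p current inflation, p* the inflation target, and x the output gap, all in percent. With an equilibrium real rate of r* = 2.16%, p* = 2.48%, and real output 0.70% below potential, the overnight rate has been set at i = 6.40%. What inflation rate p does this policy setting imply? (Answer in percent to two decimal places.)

3.89%

Output 0.70% below potential → x = -0.70.
Collecting p: i = r* + (1 + 0.5) p − 0.5 p* + 0.5 x
1.5 p = 6.40 − 2.16 + 0.5 × 2.48 − 0.5 × (-0.70) = 5.83
p = 5.83 / 1.5 = 3.89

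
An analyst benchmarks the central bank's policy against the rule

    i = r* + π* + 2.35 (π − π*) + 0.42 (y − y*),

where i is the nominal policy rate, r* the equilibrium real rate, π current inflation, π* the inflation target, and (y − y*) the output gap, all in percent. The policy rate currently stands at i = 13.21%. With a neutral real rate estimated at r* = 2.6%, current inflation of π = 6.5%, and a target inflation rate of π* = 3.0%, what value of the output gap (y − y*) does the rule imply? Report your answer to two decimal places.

-1.46%

0.42 (y − y*) = 13.21 − 2.6 − 3.0 − 2.35 × (6.5 − 3.0) = -0.615
(y − y*) = -0.615 / 0.42 = -1.46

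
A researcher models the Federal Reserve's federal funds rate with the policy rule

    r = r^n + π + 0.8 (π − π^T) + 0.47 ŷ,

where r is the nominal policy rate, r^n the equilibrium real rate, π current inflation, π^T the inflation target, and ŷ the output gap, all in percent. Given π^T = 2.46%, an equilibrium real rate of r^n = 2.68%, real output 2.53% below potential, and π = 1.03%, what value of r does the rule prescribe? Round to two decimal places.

1.38%

Output 2.53% below potential → ŷ = -2.53.
r = 2.68 + 1.03 + 0.8 × (1.03 − 2.46) + 0.47 × (-2.53)
   = 2.68 + 1.03 − 1.144 − 1.1891 = 1.38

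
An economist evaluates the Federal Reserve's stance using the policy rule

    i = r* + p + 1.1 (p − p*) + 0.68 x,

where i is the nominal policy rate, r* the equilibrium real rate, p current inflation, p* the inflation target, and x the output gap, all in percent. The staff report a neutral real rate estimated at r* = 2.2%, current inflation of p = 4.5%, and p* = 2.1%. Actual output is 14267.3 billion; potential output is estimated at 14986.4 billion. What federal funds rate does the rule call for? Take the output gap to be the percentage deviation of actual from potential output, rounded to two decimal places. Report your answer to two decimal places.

6.08%

Output gap = 100 × (14267.3 − 14986.4) / 14986.4 = -4.80%.
i = 2.20 + 4.50 + 1.1 × (4.50 − 2.10) + 0.68 × (-4.80)
   = 2.20 + 4.5 + 2.64 − 3.264 = 6.08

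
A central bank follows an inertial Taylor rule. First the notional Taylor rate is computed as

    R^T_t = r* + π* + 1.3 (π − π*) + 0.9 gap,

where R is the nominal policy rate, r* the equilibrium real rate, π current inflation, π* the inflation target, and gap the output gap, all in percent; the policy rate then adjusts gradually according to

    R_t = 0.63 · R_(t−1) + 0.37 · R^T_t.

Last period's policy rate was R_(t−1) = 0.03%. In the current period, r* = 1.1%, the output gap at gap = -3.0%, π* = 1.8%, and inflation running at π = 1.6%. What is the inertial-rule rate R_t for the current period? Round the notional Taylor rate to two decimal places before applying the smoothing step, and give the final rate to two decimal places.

R^T_t = 1.1 + 1.8 + 1.3 × (1.6 − 1.8) + 0.9 × (-3.0)
   = 1.1 + 1.8 − 0.26 − 2.7 = -0.06
R_t = 0.63 × 0.03 + 0.37 × (-0.06) = 0.0189 − 0.0222 = 0.00

0.00%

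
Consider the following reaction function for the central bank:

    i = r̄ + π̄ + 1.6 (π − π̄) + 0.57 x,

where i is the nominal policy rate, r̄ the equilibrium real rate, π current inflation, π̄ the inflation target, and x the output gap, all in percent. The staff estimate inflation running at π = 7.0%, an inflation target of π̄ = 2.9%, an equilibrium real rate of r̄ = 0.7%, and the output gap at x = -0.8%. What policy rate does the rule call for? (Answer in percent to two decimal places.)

9.70%

i = 0.7 + 2.9 + 1.6 × (7.0 − 2.9) + 0.57 × (-0.8)
   = 0.7 + 2.9 + 6.56 − 0.456 = 9.70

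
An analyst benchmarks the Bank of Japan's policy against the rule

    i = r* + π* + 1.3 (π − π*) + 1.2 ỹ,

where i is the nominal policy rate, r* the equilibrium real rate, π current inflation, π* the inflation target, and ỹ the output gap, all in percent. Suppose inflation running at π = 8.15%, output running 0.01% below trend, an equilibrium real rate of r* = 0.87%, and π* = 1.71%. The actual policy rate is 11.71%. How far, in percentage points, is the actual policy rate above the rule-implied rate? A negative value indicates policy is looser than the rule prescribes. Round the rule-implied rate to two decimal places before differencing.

0.77 pp

Output 0.01% below potential → ỹ = -0.01.
i = 0.87 + 1.71 + 1.3 × (8.15 − 1.71) + 1.2 × (-0.01)
   = 0.87 + 1.71 + 8.372 − 0.012 = 10.94
Deviation = 11.71 − 10.94 = 0.77 pp.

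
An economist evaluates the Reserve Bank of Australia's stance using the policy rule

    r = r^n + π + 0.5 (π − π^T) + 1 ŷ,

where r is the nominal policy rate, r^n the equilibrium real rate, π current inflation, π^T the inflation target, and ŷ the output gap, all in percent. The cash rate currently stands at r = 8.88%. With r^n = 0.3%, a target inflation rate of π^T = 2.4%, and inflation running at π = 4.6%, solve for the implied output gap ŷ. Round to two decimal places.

2.88%

1 ŷ = 8.88 − 0.3 − 4.6 − 0.5 × (4.6 − 2.4) = 2.88
ŷ = 2.88 / 1 = 2.88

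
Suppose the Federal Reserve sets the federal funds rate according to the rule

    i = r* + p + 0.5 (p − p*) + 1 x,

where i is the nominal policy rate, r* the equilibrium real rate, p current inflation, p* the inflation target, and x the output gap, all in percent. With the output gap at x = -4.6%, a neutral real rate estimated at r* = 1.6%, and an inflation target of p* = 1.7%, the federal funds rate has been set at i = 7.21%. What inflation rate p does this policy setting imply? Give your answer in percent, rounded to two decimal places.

7.37%

Collecting p: i = r* + (1 + 0.5) p − 0.5 p* + 1 x
1.5 p = 7.21 − 1.6 + 0.5 × 1.7 − 1 × (-4.6) = 11.06
p = 11.06 / 1.5 = 7.37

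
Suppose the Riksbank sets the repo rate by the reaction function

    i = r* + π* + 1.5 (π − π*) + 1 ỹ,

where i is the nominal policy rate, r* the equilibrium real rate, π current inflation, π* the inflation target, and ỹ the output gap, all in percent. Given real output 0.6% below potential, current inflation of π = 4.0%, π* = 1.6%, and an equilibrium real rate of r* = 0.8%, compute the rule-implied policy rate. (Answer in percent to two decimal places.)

5.40%

Output 0.6% below potential → ỹ = -0.6.
i = 0.8 + 1.6 + 1.5 × (4.0 − 1.6) + 1 × (-0.6)
   = 0.8 + 1.6 + 3.6 − 0.6 = 5.40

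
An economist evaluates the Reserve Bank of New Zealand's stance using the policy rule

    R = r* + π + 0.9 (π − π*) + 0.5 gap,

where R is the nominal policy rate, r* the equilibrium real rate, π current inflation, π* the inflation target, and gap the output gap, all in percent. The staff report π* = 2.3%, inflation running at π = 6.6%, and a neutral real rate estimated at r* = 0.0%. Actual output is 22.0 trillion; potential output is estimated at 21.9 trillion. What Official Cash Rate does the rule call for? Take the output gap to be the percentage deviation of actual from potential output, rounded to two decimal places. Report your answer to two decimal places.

Output gap = 100 × (22.0 − 21.9) / 21.9 = 0.46%.
R = 0.00 + 6.60 + 0.9 × (6.60 − 2.30) + 0.5 × 0.46
   = 0.00 + 6.6 + 3.87 + 0.23 = 10.70

10.70%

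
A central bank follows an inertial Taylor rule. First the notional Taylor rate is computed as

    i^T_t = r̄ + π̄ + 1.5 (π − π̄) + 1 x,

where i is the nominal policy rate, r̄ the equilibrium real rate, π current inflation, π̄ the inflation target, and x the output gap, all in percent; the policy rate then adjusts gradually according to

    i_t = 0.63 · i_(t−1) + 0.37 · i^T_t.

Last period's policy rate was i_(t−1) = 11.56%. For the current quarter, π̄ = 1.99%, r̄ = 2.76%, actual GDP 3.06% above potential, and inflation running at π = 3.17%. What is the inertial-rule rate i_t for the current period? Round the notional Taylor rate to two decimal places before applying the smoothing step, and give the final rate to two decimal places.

10.83%

Output 3.06% above potential → x = 3.06.
i^T_t = 2.76 + 1.99 + 1.5 × (3.17 − 1.99) + 1 × 3.06
   = 2.76 + 1.99 + 1.77 + 3.06 = 9.58
i_t = 0.63 × 11.56 + 0.37 × 9.58 = 7.2828 + 3.5446 = 10.83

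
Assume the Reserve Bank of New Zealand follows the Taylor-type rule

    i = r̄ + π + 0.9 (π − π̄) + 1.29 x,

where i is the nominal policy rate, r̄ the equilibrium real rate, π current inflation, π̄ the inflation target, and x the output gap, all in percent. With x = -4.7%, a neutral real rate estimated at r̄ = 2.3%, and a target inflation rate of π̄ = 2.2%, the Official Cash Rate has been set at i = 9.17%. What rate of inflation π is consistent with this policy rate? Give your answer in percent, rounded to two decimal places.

Collecting π: i = r̄ + (1 + 0.9) π − 0.9 π̄ + 1.29 x
1.9 π = 9.17 − 2.3 + 0.9 × 2.2 − 1.29 × (-4.7) = 14.913
π = 14.913 / 1.9 = 7.85

7.85%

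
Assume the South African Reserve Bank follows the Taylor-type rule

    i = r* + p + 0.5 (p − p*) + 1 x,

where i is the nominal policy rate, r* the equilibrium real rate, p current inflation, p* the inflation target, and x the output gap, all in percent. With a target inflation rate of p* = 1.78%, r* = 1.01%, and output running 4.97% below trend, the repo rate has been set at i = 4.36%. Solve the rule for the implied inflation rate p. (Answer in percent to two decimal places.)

6.14%

Output 4.97% below potential → x = -4.97.
Collecting p: i = r* + (1 + 0.5) p − 0.5 p* + 1 x
1.5 p = 4.36 − 1.01 + 0.5 × 1.78 − 1 × (-4.97) = 9.21
p = 9.21 / 1.5 = 6.14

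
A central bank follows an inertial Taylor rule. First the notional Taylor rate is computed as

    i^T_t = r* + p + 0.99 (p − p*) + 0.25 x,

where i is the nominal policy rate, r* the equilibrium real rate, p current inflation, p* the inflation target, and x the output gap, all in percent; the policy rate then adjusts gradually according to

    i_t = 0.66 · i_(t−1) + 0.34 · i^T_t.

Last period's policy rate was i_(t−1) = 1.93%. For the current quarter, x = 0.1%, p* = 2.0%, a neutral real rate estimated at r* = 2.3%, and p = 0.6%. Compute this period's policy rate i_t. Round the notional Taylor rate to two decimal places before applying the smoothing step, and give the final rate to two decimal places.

1.80%

i^T_t = 2.3 + 0.6 + 0.99 × (0.6 − 2.0) + 0.25 × 0.1
   = 2.3 + 0.6 − 1.386 + 0.025 = 1.54
i_t = 0.66 × 1.93 + 0.34 × 1.54 = 1.2738 + 0.5236 = 1.80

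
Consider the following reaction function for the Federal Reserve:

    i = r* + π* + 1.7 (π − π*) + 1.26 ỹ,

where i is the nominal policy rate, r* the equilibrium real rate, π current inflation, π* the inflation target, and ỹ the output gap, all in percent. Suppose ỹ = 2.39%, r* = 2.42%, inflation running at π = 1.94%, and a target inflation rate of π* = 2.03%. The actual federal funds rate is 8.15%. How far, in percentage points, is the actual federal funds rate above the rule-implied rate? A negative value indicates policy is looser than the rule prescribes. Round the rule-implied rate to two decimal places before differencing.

i = 2.42 + 2.03 + 1.7 × (1.94 − 2.03) + 1.26 × 2.39
   = 2.42 + 2.03 − 0.153 + 3.0114 = 7.31
Deviation = 8.15 − 7.31 = 0.84 pp.

0.84 pp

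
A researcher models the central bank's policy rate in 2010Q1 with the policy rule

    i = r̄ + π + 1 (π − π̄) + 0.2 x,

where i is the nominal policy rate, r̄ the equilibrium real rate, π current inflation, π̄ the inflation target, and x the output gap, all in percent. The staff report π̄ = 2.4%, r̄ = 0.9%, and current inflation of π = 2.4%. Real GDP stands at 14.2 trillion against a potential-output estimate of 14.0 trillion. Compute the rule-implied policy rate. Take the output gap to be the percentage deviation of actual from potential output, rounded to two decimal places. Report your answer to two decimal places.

3.59%

Output gap = 100 × (14.2 − 14.0) / 14.0 = 1.43%.
i = 0.90 + 2.40 + 1 × (2.40 − 2.40) + 0.2 × 1.43
   = 0.90 + 2.4 + 0 + 0.286 = 3.59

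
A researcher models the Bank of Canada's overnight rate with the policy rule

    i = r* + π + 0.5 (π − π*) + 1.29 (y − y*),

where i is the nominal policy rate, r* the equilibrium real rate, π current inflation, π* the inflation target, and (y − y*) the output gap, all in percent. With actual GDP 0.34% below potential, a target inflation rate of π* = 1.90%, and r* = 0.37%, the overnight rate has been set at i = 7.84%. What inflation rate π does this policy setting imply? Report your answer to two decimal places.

Output 0.34% below potential → (y − y*) = -0.34.
Collecting π: i = r* + (1 + 0.5) π − 0.5 π* + 1.29 (y − y*)
1.5 π = 7.84 − 0.37 + 0.5 × 1.90 − 1.29 × (-0.34) = 8.8586
π = 8.8586 / 1.5 = 5.91

5.91%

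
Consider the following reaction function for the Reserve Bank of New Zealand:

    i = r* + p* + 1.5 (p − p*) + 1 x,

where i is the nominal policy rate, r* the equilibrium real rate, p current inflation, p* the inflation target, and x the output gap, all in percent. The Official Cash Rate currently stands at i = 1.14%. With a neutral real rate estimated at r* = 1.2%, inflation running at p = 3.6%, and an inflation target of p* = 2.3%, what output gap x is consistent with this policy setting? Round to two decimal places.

1 x = 1.14 − 1.2 − 2.3 − 1.5 × (3.6 − 2.3) = -4.31
x = -4.31 / 1 = -4.31

-4.31%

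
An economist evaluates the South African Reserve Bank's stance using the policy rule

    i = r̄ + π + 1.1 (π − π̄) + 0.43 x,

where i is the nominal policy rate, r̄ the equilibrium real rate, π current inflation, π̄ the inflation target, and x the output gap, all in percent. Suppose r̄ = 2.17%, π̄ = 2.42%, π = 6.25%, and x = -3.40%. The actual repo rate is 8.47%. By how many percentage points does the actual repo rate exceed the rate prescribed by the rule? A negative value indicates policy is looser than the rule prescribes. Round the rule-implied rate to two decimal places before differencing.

i = 2.17 + 6.25 + 1.1 × (6.25 − 2.42) + 0.43 × (-3.40)
   = 2.17 + 6.25 + 4.213 − 1.462 = 11.17
Deviation = 8.47 − 11.17 = -2.70 pp.

-2.70 pp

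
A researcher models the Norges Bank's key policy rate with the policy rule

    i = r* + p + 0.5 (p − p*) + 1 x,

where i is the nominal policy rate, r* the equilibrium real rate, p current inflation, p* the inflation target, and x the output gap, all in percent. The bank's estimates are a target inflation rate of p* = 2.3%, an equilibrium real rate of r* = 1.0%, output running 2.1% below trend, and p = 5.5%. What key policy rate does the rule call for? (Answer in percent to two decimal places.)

Output 2.1% below potential → x = -2.1.
i = 1.0 + 5.5 + 0.5 × (5.5 − 2.3) + 1 × (-2.1)
   = 1.0 + 5.5 + 1.6 − 2.1 = 6.00

6.00%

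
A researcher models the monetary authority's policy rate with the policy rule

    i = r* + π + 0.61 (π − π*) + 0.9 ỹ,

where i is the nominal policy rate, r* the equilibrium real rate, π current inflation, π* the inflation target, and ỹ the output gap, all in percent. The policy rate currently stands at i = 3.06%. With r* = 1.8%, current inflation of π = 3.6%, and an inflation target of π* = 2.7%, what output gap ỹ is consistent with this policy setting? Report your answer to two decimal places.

-3.21%

0.9 ỹ = 3.06 − 1.8 − 3.6 − 0.61 × (3.6 − 2.7) = -2.889
ỹ = -2.889 / 0.9 = -3.21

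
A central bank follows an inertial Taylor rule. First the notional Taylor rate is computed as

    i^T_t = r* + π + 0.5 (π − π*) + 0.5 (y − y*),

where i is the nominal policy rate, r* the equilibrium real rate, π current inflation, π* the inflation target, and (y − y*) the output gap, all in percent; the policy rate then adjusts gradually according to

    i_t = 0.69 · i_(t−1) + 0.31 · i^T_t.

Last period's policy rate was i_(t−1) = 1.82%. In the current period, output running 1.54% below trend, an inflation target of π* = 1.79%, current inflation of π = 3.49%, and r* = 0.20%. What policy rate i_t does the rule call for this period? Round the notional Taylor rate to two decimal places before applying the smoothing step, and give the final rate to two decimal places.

Output 1.54% below potential → (y − y*) = -1.54.
i^T_t = 0.20 + 3.49 + 0.5 × (3.49 − 1.79) + 0.5 × (-1.54)
   = 0.20 + 3.49 + 0.85 − 0.77 = 3.77
i_t = 0.69 × 1.82 + 0.31 × 3.77 = 1.2558 + 1.1687 = 2.42

2.42%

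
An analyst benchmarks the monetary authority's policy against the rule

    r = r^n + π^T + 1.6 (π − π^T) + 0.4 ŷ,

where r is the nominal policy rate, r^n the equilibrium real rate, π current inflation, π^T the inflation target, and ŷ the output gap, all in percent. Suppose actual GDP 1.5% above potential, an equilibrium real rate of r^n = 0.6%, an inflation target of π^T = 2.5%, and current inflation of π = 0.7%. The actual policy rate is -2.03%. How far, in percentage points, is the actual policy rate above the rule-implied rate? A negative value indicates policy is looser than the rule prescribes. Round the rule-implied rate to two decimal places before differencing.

Output 1.5% above potential → ŷ = 1.5.
r = 0.6 + 2.5 + 1.6 × (0.7 − 2.5) + 0.4 × 1.5
   = 0.6 + 2.5 − 2.88 + 0.6 = 0.82
Deviation = -2.03 − 0.82 = -2.85 pp.

-2.85 pp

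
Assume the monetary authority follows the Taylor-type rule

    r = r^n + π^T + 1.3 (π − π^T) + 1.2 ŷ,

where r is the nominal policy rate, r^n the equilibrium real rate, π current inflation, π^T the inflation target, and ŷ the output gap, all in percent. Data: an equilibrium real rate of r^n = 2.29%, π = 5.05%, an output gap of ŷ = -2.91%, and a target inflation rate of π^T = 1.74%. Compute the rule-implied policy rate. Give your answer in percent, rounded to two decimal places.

4.84%

r = 2.29 + 1.74 + 1.3 × (5.05 − 1.74) + 1.2 × (-2.91)
   = 2.29 + 1.74 + 4.303 − 3.492 = 4.84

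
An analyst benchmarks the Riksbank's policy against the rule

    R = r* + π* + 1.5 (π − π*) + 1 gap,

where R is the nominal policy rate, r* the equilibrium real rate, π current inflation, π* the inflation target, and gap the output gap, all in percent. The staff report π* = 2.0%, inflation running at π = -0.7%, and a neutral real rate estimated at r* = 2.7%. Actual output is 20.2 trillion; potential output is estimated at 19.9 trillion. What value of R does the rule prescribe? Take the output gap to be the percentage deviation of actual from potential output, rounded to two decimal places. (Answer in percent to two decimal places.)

2.16%

Output gap = 100 × (20.2 − 19.9) / 19.9 = 1.51%.
R = 2.70 + 2.00 + 1.5 × (-0.70 − 2.00) + 1 × 1.51
   = 2.70 + 2 − 4.05 + 1.51 = 2.16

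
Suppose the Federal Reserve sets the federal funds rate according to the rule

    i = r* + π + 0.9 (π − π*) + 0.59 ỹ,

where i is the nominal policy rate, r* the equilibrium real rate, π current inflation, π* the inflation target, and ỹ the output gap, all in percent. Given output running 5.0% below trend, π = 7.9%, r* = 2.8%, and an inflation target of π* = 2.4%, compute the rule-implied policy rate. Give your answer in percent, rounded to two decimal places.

Output 5.0% below potential → ỹ = -5.0.
i = 2.8 + 7.9 + 0.9 × (7.9 − 2.4) + 0.59 × (-5.0)
   = 2.8 + 7.9 + 4.95 − 2.95 = 12.70

12.70%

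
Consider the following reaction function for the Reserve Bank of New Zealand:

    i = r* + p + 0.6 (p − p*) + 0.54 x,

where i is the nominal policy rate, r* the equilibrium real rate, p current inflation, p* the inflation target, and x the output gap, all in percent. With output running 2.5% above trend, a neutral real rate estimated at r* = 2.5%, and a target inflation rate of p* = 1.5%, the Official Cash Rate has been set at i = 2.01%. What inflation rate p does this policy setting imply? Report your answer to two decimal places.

Output 2.5% above potential → x = 2.5.
Collecting p: i = r* + (1 + 0.6) p − 0.6 p* + 0.54 x
1.6 p = 2.01 − 2.5 + 0.6 × 1.5 − 0.54 × 2.5 = -0.94
p = -0.94 / 1.6 = -0.59

-0.59%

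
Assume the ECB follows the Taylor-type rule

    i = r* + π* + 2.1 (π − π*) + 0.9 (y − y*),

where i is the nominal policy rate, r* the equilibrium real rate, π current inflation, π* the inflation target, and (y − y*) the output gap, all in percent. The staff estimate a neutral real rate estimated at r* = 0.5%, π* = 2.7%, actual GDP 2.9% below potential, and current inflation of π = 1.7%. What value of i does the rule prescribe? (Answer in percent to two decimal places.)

-1.51%

Output 2.9% below potential → (y − y*) = -2.9.
i = 0.5 + 2.7 + 2.1 × (1.7 − 2.7) + 0.9 × (-2.9)
   = 0.5 + 2.7 − 2.1 − 2.61 = -1.51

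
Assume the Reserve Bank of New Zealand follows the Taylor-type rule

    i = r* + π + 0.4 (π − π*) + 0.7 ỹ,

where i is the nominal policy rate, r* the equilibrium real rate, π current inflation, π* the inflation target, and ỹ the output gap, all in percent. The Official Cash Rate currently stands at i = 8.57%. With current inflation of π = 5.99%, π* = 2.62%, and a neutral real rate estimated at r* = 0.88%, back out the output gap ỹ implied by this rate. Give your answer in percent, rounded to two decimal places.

0.7 ỹ = 8.57 − 0.88 − 5.99 − 0.4 × (5.99 − 2.62) = 0.352
ỹ = 0.352 / 0.7 = 0.50

0.50%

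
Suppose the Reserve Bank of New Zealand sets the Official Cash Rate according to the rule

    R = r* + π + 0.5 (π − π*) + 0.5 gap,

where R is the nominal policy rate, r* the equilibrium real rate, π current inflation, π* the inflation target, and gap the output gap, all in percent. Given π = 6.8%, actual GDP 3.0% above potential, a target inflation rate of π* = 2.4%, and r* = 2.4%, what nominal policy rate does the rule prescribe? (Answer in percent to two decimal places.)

Output 3.0% above potential → gap = 3.0.
R = 2.4 + 6.8 + 0.5 × (6.8 − 2.4) + 0.5 × 3.0
   = 2.4 + 6.8 + 2.2 + 1.5 = 12.90

12.90%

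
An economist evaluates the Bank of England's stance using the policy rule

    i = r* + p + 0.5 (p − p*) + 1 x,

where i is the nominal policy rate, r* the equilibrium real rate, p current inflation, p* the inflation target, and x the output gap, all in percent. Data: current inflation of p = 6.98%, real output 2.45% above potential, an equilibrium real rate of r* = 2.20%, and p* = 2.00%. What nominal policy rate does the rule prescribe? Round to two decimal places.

14.12%

Output 2.45% above potential → x = 2.45.
i = 2.20 + 6.98 + 0.5 × (6.98 − 2.00) + 1 × 2.45
   = 2.20 + 6.98 + 2.49 + 2.45 = 14.12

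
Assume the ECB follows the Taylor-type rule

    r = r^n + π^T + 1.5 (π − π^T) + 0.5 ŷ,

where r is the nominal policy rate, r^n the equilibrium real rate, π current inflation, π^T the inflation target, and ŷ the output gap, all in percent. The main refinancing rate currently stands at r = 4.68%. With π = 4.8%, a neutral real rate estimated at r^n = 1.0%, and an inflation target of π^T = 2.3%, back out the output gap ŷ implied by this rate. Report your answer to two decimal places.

-4.74%

0.5 ŷ = 4.68 − 1.0 − 2.3 − 1.5 × (4.8 − 2.3) = -2.37
ŷ = -2.37 / 0.5 = -4.74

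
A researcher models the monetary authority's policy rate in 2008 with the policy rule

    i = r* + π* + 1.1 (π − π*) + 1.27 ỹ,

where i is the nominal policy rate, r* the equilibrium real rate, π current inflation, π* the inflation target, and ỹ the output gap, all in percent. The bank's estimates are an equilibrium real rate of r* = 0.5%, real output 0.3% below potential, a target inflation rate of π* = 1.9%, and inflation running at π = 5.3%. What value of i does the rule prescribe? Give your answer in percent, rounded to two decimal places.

Output 0.3% below potential → ỹ = -0.3.
i = 0.5 + 1.9 + 1.1 × (5.3 − 1.9) + 1.27 × (-0.3)
   = 0.5 + 1.9 + 3.74 − 0.381 = 5.76

5.76%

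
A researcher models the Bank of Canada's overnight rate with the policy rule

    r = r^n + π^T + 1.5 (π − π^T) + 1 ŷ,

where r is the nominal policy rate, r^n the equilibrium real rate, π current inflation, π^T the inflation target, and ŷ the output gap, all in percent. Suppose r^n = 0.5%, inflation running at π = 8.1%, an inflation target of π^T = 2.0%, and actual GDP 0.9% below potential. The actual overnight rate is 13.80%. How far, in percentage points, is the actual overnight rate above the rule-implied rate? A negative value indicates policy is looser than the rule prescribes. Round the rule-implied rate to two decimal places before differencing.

3.05 pp

Output 0.9% below potential → ŷ = -0.9.
r = 0.5 + 2.0 + 1.5 × (8.1 − 2.0) + 1 × (-0.9)
   = 0.5 + 2 + 9.15 − 0.9 = 10.75
Deviation = 13.80 − 10.75 = 3.05 pp.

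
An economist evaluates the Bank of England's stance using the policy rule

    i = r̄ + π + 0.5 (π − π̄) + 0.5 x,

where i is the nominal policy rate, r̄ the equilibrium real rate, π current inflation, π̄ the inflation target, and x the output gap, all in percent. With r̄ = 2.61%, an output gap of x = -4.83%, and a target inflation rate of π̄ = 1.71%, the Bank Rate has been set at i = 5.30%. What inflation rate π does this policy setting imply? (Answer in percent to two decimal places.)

3.97%

Collecting π: i = r̄ + (1 + 0.5) π − 0.5 π̄ + 0.5 x
1.5 π = 5.30 − 2.61 + 0.5 × 1.71 − 0.5 × (-4.83) = 5.96
π = 5.96 / 1.5 = 3.97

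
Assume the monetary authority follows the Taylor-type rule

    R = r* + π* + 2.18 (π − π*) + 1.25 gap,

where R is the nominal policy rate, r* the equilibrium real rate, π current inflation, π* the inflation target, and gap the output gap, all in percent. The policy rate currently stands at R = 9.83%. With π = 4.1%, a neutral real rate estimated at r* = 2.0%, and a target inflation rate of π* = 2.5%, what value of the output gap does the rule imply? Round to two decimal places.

1.47%

1.25 gap = 9.83 − 2.0 − 2.5 − 2.18 × (4.1 − 2.5) = 1.842
gap = 1.842 / 1.25 = 1.47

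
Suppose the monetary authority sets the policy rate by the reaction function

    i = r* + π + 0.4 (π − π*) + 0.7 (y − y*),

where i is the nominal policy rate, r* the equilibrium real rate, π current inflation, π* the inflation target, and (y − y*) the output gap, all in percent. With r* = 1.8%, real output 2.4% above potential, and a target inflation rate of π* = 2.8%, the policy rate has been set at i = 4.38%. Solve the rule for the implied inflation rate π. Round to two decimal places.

1.44%

Output 2.4% above potential → (y − y*) = 2.4.
Collecting π: i = r* + (1 + 0.4) π − 0.4 π* + 0.7 (y − y*)
1.4 π = 4.38 − 1.8 + 0.4 × 2.8 − 0.7 × 2.4 = 2.02
π = 2.02 / 1.4 = 1.44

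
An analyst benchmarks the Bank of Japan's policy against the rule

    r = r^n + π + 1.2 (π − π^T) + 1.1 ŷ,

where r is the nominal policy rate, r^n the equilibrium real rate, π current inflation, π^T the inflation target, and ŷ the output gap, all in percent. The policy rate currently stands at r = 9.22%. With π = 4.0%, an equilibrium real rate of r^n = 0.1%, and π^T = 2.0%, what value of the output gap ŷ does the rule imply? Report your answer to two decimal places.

1.1 ŷ = 9.22 − 0.1 − 4.0 − 1.2 × (4.0 − 2.0) = 2.72
ŷ = 2.72 / 1.1 = 2.47

2.47%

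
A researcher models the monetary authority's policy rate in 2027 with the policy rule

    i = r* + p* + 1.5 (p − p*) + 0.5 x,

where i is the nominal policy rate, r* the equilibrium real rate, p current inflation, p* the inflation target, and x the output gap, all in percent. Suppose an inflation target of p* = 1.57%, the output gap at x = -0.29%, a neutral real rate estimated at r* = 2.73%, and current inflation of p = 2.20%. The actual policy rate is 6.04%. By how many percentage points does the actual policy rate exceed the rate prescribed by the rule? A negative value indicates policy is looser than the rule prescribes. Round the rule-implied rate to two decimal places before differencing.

0.94 pp

i = 2.73 + 1.57 + 1.5 × (2.20 − 1.57) + 0.5 × (-0.29)
   = 2.73 + 1.57 + 0.945 − 0.145 = 5.10
Deviation = 6.04 − 5.10 = 0.94 pp.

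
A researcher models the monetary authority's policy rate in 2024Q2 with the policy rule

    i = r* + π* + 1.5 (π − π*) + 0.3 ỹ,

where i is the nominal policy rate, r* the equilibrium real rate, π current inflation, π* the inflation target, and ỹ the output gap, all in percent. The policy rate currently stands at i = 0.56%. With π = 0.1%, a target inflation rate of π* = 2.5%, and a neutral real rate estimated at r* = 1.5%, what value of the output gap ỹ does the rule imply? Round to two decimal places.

0.3 ỹ = 0.56 − 1.5 − 2.5 − 1.5 × (0.1 − 2.5) = 0.16
ỹ = 0.16 / 0.3 = 0.53

0.53%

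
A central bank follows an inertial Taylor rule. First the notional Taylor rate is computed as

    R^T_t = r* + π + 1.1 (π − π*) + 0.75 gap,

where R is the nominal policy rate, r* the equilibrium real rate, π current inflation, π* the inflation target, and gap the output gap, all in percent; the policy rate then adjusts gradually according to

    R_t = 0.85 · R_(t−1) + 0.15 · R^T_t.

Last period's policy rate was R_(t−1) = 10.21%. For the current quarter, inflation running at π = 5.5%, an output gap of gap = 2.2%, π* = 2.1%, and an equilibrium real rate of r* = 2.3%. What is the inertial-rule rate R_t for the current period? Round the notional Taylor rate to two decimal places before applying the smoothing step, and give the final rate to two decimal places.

10.66%

R^T_t = 2.3 + 5.5 + 1.1 × (5.5 − 2.1) + 0.75 × 2.2
   = 2.3 + 5.5 + 3.74 + 1.65 = 13.19
R_t = 0.85 × 10.21 + 0.15 × 13.19 = 8.6785 + 1.9785 = 10.66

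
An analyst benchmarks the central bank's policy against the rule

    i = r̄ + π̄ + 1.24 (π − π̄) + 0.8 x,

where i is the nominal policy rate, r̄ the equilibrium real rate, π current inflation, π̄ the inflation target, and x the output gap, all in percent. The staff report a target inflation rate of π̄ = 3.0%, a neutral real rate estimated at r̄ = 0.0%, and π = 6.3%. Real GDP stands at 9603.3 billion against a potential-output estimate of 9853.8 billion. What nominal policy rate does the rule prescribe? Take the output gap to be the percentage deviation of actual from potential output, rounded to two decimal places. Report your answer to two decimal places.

Output gap = 100 × (9603.3 − 9853.8) / 9853.8 = -2.54%.
i = 0.00 + 3.00 + 1.24 × (6.30 − 3.00) + 0.8 × (-2.54)
   = 0.00 + 3 + 4.092 − 2.032 = 5.06

5.06%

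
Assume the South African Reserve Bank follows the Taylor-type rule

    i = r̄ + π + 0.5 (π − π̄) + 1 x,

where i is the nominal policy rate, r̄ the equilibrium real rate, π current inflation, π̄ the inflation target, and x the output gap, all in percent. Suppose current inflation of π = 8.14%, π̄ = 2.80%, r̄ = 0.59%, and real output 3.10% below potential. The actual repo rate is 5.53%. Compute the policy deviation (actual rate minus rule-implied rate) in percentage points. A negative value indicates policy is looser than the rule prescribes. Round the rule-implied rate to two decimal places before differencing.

Output 3.10% below potential → x = -3.10.
i = 0.59 + 8.14 + 0.5 × (8.14 − 2.80) + 1 × (-3.10)
   = 0.59 + 8.14 + 2.67 − 3.1 = 8.30
Deviation = 5.53 − 8.30 = -2.77 pp.

-2.77 pp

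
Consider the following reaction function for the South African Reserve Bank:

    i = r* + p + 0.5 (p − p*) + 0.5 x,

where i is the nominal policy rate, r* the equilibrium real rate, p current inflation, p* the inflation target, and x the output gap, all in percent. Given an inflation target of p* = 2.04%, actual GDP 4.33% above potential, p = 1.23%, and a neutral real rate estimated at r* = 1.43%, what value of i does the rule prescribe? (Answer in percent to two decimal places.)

4.42%

Output 4.33% above potential → x = 4.33.
i = 1.43 + 1.23 + 0.5 × (1.23 − 2.04) + 0.5 × 4.33
   = 1.43 + 1.23 − 0.405 + 2.165 = 4.42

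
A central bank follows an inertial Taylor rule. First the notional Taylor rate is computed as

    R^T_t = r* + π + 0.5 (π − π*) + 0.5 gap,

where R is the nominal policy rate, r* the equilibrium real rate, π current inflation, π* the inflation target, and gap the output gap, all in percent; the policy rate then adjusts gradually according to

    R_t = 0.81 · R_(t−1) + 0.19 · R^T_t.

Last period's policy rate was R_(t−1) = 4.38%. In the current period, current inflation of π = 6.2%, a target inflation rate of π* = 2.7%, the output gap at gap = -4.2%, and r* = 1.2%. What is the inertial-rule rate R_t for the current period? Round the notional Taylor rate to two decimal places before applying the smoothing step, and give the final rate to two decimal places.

4.89%

R^T_t = 1.2 + 6.2 + 0.5 × (6.2 − 2.7) + 0.5 × (-4.2)
   = 1.2 + 6.2 + 1.75 − 2.1 = 7.05
R_t = 0.81 × 4.38 + 0.19 × 7.05 = 3.5478 + 1.3395 = 4.89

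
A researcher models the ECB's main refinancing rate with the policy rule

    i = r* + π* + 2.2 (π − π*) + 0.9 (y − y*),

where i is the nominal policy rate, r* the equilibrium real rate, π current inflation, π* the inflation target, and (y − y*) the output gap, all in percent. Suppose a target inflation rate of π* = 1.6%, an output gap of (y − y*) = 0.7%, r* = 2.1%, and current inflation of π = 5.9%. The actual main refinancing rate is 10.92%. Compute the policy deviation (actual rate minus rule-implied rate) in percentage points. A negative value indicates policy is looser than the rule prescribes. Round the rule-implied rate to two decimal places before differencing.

-2.87 pp

i = 2.1 + 1.6 + 2.2 × (5.9 − 1.6) + 0.9 × 0.7
   = 2.1 + 1.6 + 9.46 + 0.63 = 13.79
Deviation = 10.92 − 13.79 = -2.87 pp.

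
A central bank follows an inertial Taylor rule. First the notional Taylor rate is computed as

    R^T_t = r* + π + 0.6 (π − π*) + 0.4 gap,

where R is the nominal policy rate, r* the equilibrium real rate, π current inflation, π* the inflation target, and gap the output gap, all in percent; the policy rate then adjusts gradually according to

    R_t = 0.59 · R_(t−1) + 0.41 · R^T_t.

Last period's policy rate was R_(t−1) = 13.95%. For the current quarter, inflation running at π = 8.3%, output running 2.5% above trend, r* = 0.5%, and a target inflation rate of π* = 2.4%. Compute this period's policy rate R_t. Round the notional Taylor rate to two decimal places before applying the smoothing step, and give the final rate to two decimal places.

Output 2.5% above potential → gap = 2.5.
R^T_t = 0.5 + 8.3 + 0.6 × (8.3 − 2.4) + 0.4 × 2.5
   = 0.5 + 8.3 + 3.54 + 1 = 13.34
R_t = 0.59 × 13.95 + 0.41 × 13.34 = 8.2305 + 5.4694 = 13.70

13.70%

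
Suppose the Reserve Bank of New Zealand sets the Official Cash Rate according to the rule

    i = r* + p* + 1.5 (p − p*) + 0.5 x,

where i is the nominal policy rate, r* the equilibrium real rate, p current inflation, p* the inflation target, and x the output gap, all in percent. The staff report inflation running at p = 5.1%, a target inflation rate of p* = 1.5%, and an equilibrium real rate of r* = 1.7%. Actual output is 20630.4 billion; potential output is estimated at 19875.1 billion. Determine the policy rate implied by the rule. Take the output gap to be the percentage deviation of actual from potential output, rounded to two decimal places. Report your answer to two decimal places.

10.50%

Output gap = 100 × (20630.4 − 19875.1) / 19875.1 = 3.80%.
i = 1.70 + 1.50 + 1.5 × (5.10 − 1.50) + 0.5 × 3.80
   = 1.70 + 1.5 + 5.4 + 1.9 = 10.50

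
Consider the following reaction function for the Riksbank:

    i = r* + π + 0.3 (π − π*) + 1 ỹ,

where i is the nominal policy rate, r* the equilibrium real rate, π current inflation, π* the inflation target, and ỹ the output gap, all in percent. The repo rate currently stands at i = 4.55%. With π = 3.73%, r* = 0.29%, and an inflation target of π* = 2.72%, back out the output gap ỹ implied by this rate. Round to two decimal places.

0.23%

1 ỹ = 4.55 − 0.29 − 3.73 − 0.3 × (3.73 − 2.72) = 0.227
ỹ = 0.227 / 1 = 0.23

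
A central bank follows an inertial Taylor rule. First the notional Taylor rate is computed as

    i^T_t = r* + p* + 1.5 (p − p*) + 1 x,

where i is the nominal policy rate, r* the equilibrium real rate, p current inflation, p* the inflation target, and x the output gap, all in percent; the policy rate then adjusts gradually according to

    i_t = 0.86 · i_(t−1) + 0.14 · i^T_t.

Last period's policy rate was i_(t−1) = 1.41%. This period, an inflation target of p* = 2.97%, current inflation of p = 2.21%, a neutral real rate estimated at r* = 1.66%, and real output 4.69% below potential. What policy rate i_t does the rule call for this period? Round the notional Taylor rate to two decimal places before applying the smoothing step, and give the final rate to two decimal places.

1.04%

Output 4.69% below potential → x = -4.69.
i^T_t = 1.66 + 2.97 + 1.5 × (2.21 − 2.97) + 1 × (-4.69)
   = 1.66 + 2.97 − 1.14 − 4.69 = -1.20
i_t = 0.86 × 1.41 + 0.14 × (-1.20) = 1.2126 − 0.168 = 1.04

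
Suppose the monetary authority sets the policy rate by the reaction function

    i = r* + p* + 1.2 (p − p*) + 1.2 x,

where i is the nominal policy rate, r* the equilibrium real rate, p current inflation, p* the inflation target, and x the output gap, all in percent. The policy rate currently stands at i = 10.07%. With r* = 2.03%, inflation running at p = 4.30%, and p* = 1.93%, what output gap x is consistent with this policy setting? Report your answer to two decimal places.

2.72%

1.2 x = 10.07 − 2.03 − 1.93 − 1.2 × (4.30 − 1.93) = 3.266
x = 3.266 / 1.2 = 2.72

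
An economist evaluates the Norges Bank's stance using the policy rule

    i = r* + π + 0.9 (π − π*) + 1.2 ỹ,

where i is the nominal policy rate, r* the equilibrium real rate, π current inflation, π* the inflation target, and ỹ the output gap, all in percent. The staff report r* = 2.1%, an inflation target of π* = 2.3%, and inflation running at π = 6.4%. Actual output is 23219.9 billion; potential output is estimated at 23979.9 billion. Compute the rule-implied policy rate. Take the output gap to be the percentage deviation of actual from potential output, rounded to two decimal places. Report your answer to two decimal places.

Output gap = 100 × (23219.9 − 23979.9) / 23979.9 = -3.17%.
i = 2.10 + 6.40 + 0.9 × (6.40 − 2.30) + 1.2 × (-3.17)
   = 2.10 + 6.4 + 3.69 − 3.804 = 8.39

8.39%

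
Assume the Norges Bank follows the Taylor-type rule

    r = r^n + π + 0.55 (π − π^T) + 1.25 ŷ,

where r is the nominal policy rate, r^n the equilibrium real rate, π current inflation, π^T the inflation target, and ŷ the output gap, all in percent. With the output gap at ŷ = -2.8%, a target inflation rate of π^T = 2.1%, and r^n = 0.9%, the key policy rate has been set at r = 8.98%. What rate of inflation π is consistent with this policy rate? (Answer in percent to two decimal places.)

8.22%

Collecting π: r = r^n + (1 + 0.55) π − 0.55 π^T + 1.25 ŷ
1.55 π = 8.98 − 0.9 + 0.55 × 2.1 − 1.25 × (-2.8) = 12.735
π = 12.735 / 1.55 = 8.22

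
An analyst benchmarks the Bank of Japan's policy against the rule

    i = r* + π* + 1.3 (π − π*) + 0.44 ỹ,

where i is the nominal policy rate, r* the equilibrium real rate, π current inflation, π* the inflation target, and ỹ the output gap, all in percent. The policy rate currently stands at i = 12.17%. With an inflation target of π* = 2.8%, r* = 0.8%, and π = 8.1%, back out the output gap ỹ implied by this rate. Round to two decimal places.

3.82%

0.44 ỹ = 12.17 − 0.8 − 2.8 − 1.3 × (8.1 − 2.8) = 1.68
ỹ = 1.68 / 0.44 = 3.82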